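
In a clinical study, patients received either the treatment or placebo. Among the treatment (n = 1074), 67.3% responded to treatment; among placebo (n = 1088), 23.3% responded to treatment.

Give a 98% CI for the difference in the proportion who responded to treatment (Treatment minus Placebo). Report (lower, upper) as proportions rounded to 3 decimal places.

Each SE is √(p̂(1−p̂)/n): √(0.6730·0.3270/1074) = 0.01431 and √(0.2330·0.7670/1088) = 0.01282.
SE(p̂₁ − p̂₂) = √(SE₁² + SE₂²) = √(0.0002047761 + 0.0001643524) = 0.01921, since the two samples are independent.
At 98% confidence z* = 2.326; margin = 2.326 × 0.01921 = 0.04468.
The difference is 0.6730 − 0.2330 = 0.4400, so the interval is 0.4400 ± 0.04468 = (0.395, 0.485).

(0.395, 0.485)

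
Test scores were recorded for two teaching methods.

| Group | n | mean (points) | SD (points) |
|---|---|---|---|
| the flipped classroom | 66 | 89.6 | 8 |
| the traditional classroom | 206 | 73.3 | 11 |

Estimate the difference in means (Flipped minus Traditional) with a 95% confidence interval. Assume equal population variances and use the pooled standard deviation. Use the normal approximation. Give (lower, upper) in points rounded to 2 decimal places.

Pooled variance s_p² = [65·8² + 205·11²] / (66+206−2) = 107.2778, so s_p = 10.3575.
SE_diff = s_p·√(1/n₁ + 1/n₂) = 10.3575·√(1/66 + 1/206) = 1.4650.
z* = 1.960; margin = 1.960 × 1.4650 = 2.8714.
Difference = 89.6 − 73.3 = 16.3000.
16.3000 ± 2.8714 → (13.43, 19.17).

(13.43, 19.17)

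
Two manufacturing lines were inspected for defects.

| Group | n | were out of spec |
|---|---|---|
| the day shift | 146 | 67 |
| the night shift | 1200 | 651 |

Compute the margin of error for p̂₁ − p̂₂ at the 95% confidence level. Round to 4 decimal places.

0.0856

p̂₁ = 67/146 = 0.4589 and p̂₂ = 651/1200 = 0.5425.
SE₁ = √(p̂₁(1−p̂₁)/n₁) = √(0.4589·0.5411/146) = 0.04124; SE₂ = √(0.5425·0.4575/1200) = 0.01438.
Independent samples: SE of the difference = √(SE₁² + SE₂²) = √(0.0017007376 + 0.0002067844) = 0.04368.
z* for 95% confidence is 1.960, so the margin of error is 1.960 × 0.04368 = 0.08561.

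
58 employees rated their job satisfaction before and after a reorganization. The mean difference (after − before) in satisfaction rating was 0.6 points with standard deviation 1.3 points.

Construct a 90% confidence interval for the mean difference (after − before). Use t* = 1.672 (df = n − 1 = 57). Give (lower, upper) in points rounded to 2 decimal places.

(0.31, 0.89)

Paired design: SE = s_d/√n = 1.3/√58 = 0.1707.
t* = 1.672; margin of error = 1.672 × 0.1707 = 0.2854.
0.6 ± 0.2854 → (0.31, 0.89).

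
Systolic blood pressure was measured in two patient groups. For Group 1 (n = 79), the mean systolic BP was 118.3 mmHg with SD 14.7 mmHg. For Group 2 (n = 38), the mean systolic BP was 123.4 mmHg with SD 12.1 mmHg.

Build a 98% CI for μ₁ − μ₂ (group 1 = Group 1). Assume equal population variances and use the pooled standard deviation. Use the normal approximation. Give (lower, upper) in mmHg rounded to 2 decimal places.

(-11.49, 1.29)

s_p = √[((n₁−1)s₁² + (n₂−1)s₂²)/(n₁+n₂−2)] = √[(78·14.7² + 37·12.1²)/115] = 13.9166.
SE = 13.9166·√(1/79 + 1/38) = 2.7474.
With z* = 2.326, margin = 2.326 × 2.7474 = 6.3905.
x̄₁ − x̄₂ = 118.3 − 123.4 = -5.1000; interval -5.1000 ± 6.3905 = (-11.49, 1.29).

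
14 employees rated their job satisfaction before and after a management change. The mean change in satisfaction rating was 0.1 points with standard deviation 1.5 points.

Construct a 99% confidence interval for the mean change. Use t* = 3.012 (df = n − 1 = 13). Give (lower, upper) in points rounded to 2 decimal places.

Paired design: SE = s_d/√n = 1.5/√14 = 0.4009.
t* = 3.012; margin of error = 3.012 × 0.4009 = 1.2075.
0.1 ± 1.2075 → (-1.11, 1.31).

(-1.11, 1.31)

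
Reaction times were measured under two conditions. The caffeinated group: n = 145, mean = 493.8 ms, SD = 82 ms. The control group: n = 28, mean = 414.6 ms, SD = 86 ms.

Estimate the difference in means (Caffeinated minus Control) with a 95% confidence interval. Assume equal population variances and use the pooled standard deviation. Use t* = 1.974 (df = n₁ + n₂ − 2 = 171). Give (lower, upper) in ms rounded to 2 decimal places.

s_p = √[((n₁−1)s₁² + (n₂−1)s₂²)/(n₁+n₂−2)] = √[(144·82² + 27·86²)/171] = 82.6445.
SE = 82.6445·√(1/145 + 1/28) = 17.0598.
With t* = 1.974, margin = 1.974 × 17.0598 = 33.6760.
x̄₁ − x̄₂ = 493.8 − 414.6 = 79.2000; interval 79.2000 ± 33.6760 = (45.52, 112.88).

(45.52, 112.88)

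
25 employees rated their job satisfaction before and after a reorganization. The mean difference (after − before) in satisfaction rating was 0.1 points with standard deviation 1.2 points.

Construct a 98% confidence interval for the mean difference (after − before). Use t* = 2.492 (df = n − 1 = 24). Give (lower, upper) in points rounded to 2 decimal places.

(-0.50, 0.70)

This is a matched-pairs design, so SE = s_d/√n = 1.2/√25 = 0.2400.
Margin = 2.492 × 0.2400 = 0.5981; the interval is 0.1 ± 0.5981 = (-0.50, 0.70).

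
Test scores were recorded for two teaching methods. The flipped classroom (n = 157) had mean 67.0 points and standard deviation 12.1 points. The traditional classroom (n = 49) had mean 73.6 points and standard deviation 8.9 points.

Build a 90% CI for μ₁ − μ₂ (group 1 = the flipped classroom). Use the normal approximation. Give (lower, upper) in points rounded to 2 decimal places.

SE₁ = s₁/√n₁ = 12.1/√157 = 0.9657; SE₂ = 8.9/√49 = 1.2714.
Independent samples, unequal variances: SE_diff = √(SE₁² + SE₂²) = √(0.93257649 + 1.61645796) = 1.5966.
z* = 1.645, so margin of error = 1.645 × 1.5966 = 2.6264.
Difference in means = 67.0 − 73.6 = -6.6000.
-6.6000 ± 2.6264 → (-9.23, -3.97).

(-9.23, -3.97)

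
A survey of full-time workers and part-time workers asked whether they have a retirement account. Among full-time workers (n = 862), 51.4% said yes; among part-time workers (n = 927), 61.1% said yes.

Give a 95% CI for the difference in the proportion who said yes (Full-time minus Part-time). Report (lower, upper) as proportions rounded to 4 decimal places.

(-0.1428, -0.0512)

SE₁ = √(p̂₁(1−p̂₁)/n₁) = √(0.5140·0.4860/862) = 0.01702; SE₂ = √(0.6110·0.3890/927) = 0.01601.
Independent samples: SE of the difference = √(SE₁² + SE₂²) = √(0.0002896804 + 0.0002563201) = 0.02337.
z* for 95% confidence is 1.960, so the margin of error is 1.960 × 0.02337 = 0.04581.
Point estimate p̂₁ − p̂₂ = 0.5140 − 0.6110 = -0.0970.
-0.0970 ± 0.04581 → (-0.1428, -0.0512).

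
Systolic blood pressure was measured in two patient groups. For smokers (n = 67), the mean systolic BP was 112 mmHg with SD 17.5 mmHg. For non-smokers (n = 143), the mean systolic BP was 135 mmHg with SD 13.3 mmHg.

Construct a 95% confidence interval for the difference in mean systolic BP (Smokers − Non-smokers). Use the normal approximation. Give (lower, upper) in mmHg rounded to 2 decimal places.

Standard errors of each mean: 17.5/√67 = 2.1380 and 13.3/√143 = 1.1122.
SE(x̄₁ − x̄₂) = √(2.1380² + 1.1122²) = 2.4100 for independent samples with unequal variances.
With z* = 1.960, the margin is 1.960 × 2.4100 = 4.7236.
x̄₁ − x̄₂ = 112 − 135 = -23.0000; the interval is -23.0000 ± 4.7236 = (-27.72, -18.28).

(-27.72, -18.28)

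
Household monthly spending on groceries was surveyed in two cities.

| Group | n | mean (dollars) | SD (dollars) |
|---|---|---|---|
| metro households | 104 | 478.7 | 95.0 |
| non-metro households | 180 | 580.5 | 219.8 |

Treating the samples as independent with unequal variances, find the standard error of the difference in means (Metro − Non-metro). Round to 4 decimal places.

18.8462

SE₁ = s₁/√n₁ = 95.0/√104 = 9.3155; SE₂ = 219.8/√180 = 16.3829.
Independent samples, unequal variances: SE_diff = √(SE₁² + SE₂²) = √(86.77854025 + 268.39941241) = 18.8462.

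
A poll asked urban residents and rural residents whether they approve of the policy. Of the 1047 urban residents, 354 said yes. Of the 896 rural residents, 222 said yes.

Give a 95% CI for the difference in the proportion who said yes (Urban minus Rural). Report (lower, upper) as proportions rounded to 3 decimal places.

p̂₁ = 354/1047 = 0.3381 and p̂₂ = 222/896 = 0.2478.
SE₁ = √(p̂₁(1−p̂₁)/n₁) = √(0.3381·0.6619/1047) = 0.01462; SE₂ = √(0.2478·0.7522/896) = 0.01442.
Independent samples: SE of the difference = √(SE₁² + SE₂²) = √(0.0002137444 + 0.0002079364) = 0.02053.
z* for 95% confidence is 1.960, so the margin of error is 1.960 × 0.02053 = 0.04024.
Point estimate p̂₁ − p̂₂ = 0.3381 − 0.2478 = 0.0903.
0.0903 ± 0.04024 → (0.050, 0.131).

(0.050, 0.131)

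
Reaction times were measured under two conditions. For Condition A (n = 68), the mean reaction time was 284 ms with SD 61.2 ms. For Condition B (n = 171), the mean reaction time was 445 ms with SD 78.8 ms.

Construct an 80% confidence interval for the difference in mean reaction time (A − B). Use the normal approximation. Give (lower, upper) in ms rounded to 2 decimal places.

(-173.26, -148.74)

SE₁ = s₁/√n₁ = 61.2/√68 = 7.4216; SE₂ = 78.8/√171 = 6.0260.
Independent samples, unequal variances: SE_diff = √(SE₁² + SE₂²) = √(55.08014656 + 36.312676) = 9.5600.
z* = 1.282, so margin of error = 1.282 × 9.5600 = 12.2559.
Difference in means = 284 − 445 = -161.0000.
-161.0000 ± 12.2559 → (-173.26, -148.74).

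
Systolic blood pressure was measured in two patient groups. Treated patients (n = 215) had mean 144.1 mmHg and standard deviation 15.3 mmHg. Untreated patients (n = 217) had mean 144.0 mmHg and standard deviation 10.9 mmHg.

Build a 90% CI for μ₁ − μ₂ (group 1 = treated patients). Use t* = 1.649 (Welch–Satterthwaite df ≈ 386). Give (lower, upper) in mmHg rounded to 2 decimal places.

SE₁ = s₁/√n₁ = 15.3/√215 = 1.0435; SE₂ = 10.9/√217 = 0.7399.
Independent samples, unequal variances: SE_diff = √(SE₁² + SE₂²) = √(1.08889225 + 0.54745201) = 1.2792.
t* = 1.649, so margin of error = 1.649 × 1.2792 = 2.1094.
Difference in means = 144.1 − 144.0 = 0.1000.
0.1000 ± 2.1094 → (-2.01, 2.21).

(-2.01, 2.21)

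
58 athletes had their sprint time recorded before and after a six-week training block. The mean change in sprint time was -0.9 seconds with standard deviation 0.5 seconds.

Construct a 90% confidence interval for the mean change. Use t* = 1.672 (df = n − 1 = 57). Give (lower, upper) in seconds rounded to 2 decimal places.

Paired design: SE = s_d/√n = 0.5/√58 = 0.0657.
t* = 1.672; margin of error = 1.672 × 0.0657 = 0.1099.
-0.9 ± 0.1099 → (-1.01, -0.79).

(-1.01, -0.79)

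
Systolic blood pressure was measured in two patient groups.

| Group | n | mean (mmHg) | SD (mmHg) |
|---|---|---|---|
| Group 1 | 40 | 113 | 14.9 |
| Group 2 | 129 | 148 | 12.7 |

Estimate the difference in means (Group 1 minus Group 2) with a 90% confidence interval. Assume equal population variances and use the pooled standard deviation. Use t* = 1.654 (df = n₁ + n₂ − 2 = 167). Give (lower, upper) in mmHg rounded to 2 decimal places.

(-38.97, -31.03)

s_p = √[((n₁−1)s₁² + (n₂−1)s₂²)/(n₁+n₂−2)] = √[(39·14.9² + 128·12.7²)/167] = 13.2465.
SE = 13.2465·√(1/40 + 1/129) = 2.3973.
With t* = 1.654, margin = 1.654 × 2.3973 = 3.9651.
x̄₁ − x̄₂ = 113 − 148 = -35.0000; interval -35.0000 ± 3.9651 = (-38.97, -31.03).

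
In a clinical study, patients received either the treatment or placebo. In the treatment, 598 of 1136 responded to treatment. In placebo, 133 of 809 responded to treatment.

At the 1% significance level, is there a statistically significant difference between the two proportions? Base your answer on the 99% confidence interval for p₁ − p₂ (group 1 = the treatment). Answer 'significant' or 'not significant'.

First, p̂₁ = 598/1136 = 0.5264; p̂₂ = 133/809 = 0.1644.
The two standard errors are √(0.5264×0.4736/1136) = 0.01481 and √(0.1644×0.8356/809) = 0.01303.
Because the samples are independent, SE_diff = √(0.01481² + 0.01303²) = 0.01973.
Using z* = 2.576 for 99%, ME = 2.576 × 0.01973 = 0.05082.
p̂₁ − p̂₂ = 0.3620; interval 0.3620 ± 0.05082 gives (0.31118, 0.41282).
The interval (0.31118, 0.41282) does not contain 0, so the difference is significant.

significant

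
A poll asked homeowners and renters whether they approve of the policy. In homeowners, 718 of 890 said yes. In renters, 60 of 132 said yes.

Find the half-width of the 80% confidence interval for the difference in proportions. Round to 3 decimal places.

p̂₁ = 718/890 = 0.8067 and p̂₂ = 60/132 = 0.4545.
SE₁ = √(p̂₁(1−p̂₁)/n₁) = √(0.8067·0.1933/890) = 0.01324; SE₂ = √(0.4545·0.5455/132) = 0.04334.
Independent samples: SE of the difference = √(SE₁² + SE₂²) = √(0.0001752976 + 0.0018783556) = 0.04532.
z* for 80% confidence is 1.282, so the margin of error is 1.282 × 0.04532 = 0.05810.

0.058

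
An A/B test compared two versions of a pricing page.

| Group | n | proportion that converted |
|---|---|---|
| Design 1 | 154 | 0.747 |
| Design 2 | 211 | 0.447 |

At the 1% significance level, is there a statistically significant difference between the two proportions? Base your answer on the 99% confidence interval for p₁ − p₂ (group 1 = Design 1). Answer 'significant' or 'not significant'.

significant

Each SE is √(p̂(1−p̂)/n): √(0.7470·0.2530/154) = 0.03503 and √(0.4470·0.5530/211) = 0.03423.
SE(p̂₁ − p̂₂) = √(SE₁² + SE₂²) = √(0.0012271009 + 0.0011716929) = 0.04898, since the two samples are independent.
At 99% confidence z* = 2.576; margin = 2.576 × 0.04898 = 0.12617.
The difference is 0.7470 − 0.4470 = 0.3000, so the interval is 0.3000 ± 0.12617 = (0.17383, 0.42617).
The interval (0.17383, 0.42617) does not contain 0, so the difference is significant.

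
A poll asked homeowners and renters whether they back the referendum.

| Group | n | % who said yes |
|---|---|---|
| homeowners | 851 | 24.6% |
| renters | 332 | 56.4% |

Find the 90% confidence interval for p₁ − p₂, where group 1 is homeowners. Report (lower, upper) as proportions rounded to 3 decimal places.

The two standard errors are √(0.2460×0.7540/851) = 0.01476 and √(0.5640×0.4360/332) = 0.02722.
Because the samples are independent, SE_diff = √(0.01476² + 0.02722²) = 0.03096.
Using z* = 1.645 for 90%, ME = 1.645 × 0.03096 = 0.05093.
p̂₁ − p̂₂ = -0.3180; interval -0.3180 ± 0.05093 gives (-0.369, -0.267).

(-0.369, -0.267)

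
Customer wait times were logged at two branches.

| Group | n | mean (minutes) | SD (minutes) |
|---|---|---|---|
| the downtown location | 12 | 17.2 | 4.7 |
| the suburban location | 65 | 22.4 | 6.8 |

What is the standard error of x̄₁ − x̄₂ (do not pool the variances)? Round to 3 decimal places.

1.598

Per-group SEs: s₁/√n₁ = 4.7/√12 = 1.3568, s₂/√n₂ = 6.8/√65 = 0.8434.
Unpooled SE of the difference: √(1.84090624 + 0.71132356) = 1.5976.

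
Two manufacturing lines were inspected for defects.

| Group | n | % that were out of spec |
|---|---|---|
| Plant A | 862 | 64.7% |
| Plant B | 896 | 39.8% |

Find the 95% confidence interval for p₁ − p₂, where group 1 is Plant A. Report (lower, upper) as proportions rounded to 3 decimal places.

SE₁ = √(p̂₁(1−p̂₁)/n₁) = √(0.6470·0.3530/862) = 0.01628; SE₂ = √(0.3980·0.6020/896) = 0.01635.
Independent samples: SE of the difference = √(SE₁² + SE₂²) = √(0.0002650384 + 0.0002673225) = 0.02307.
z* for 95% confidence is 1.960, so the margin of error is 1.960 × 0.02307 = 0.04522.
Point estimate p̂₁ − p̂₂ = 0.6470 − 0.3980 = 0.2490.
0.2490 ± 0.04522 → (0.204, 0.294).

(0.204, 0.294)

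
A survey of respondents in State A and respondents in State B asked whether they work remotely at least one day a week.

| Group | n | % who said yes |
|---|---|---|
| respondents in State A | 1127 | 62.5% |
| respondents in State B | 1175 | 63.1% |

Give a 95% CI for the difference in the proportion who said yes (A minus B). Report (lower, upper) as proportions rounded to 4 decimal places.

The two standard errors are √(0.6250×0.3750/1127) = 0.01442 and √(0.6310×0.3690/1175) = 0.01408.
Because the samples are independent, SE_diff = √(0.01442² + 0.01408²) = 0.02015.
Using z* = 1.960 for 95%, ME = 1.960 × 0.02015 = 0.03949.
p̂₁ − p̂₂ = -0.0060; interval -0.0060 ± 0.03949 gives (-0.0455, 0.0335).

(-0.0455, 0.0335)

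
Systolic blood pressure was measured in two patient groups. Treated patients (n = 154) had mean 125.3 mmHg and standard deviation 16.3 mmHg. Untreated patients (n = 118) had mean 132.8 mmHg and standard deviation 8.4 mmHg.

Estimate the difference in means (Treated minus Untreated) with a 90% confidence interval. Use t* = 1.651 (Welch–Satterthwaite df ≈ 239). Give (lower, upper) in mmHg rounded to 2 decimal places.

Per-group SEs: s₁/√n₁ = 16.3/√154 = 1.3135, s₂/√n₂ = 8.4/√118 = 0.7733.
Unpooled SE of the difference: √(1.72528225 + 0.59799289) = 1.5242.
Margin of error = t* · SE = 1.651 × 1.5242 = 2.5165.
x̄₁ − x̄₂ = 125.3 − 132.8 = -7.5000.
CI: -7.5000 ± 2.5165 = (-10.02, -4.98).

(-10.02, -4.98)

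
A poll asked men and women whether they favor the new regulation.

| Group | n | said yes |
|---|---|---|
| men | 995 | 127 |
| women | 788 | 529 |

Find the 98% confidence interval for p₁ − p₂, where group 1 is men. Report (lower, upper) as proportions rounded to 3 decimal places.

First, p̂₁ = 127/995 = 0.1276; p̂₂ = 529/788 = 0.6713.
The two standard errors are √(0.1276×0.8724/995) = 0.01058 and √(0.6713×0.3287/788) = 0.01673.
Because the samples are independent, SE_diff = √(0.01058² + 0.01673²) = 0.01979.
Using z* = 2.326 for 98%, ME = 2.326 × 0.01979 = 0.04603.
p̂₁ − p̂₂ = -0.5437; interval -0.5437 ± 0.04603 gives (-0.590, -0.498).

(-0.590, -0.498)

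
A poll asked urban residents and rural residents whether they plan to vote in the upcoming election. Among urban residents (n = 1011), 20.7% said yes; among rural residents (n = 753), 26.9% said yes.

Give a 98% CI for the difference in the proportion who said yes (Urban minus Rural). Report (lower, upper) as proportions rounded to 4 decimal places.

SE₁ = √(p̂₁(1−p̂₁)/n₁) = √(0.2070·0.7930/1011) = 0.01274; SE₂ = √(0.2690·0.7310/753) = 0.01616.
Independent samples: SE of the difference = √(SE₁² + SE₂²) = √(0.0001623076 + 0.0002611456) = 0.02058.
z* for 98% confidence is 2.326, so the margin of error is 2.326 × 0.02058 = 0.04787.
Point estimate p̂₁ − p̂₂ = 0.2070 − 0.2690 = -0.0620.
-0.0620 ± 0.04787 → (-0.1099, -0.0141).

(-0.1099, -0.0141)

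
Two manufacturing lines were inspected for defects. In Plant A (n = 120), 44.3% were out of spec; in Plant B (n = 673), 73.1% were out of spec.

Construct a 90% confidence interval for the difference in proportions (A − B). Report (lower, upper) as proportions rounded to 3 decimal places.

(-0.368, -0.208)

Each SE is √(p̂(1−p̂)/n): √(0.4430·0.5570/120) = 0.04535 and √(0.7310·0.2690/673) = 0.01709.
SE(p̂₁ − p̂₂) = √(SE₁² + SE₂²) = √(0.0020566225 + 0.0002920681) = 0.04846, since the two samples are independent.
At 90% confidence z* = 1.645; margin = 1.645 × 0.04846 = 0.07972.
The difference is 0.4430 − 0.7310 = -0.2880, so the interval is -0.2880 ± 0.07972 = (-0.368, -0.208).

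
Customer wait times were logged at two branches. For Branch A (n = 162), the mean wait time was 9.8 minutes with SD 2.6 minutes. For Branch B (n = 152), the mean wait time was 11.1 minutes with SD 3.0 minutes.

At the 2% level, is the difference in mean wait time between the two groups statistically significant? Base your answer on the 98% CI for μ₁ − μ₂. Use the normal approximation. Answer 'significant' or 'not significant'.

Standard errors of each mean: 2.6/√162 = 0.2043 and 3.0/√152 = 0.2433.
SE(x̄₁ − x̄₂) = √(0.2043² + 0.2433²) = 0.3177 for independent samples with unequal variances.
With z* = 2.326, the margin is 2.326 × 0.3177 = 0.7390.
x̄₁ − x̄₂ = 9.8 − 11.1 = -1.3000; the interval is -1.3000 ± 0.7390 = (-2.0390, -0.5610).
The interval (-2.0390, -0.5610) does not contain 0, so the difference is significant.

significant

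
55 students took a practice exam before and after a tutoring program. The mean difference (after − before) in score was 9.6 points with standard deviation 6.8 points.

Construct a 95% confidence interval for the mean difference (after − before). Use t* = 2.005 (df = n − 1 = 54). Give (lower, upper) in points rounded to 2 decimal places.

This is a matched-pairs design, so SE = s_d/√n = 6.8/√55 = 0.9169.
Margin = 2.005 × 0.9169 = 1.8384; the interval is 9.6 ± 1.8384 = (7.76, 11.44).

(7.76, 11.44)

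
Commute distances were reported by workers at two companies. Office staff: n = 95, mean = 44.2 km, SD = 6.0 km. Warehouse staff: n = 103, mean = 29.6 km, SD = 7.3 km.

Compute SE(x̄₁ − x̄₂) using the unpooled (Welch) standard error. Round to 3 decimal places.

SE₁ = s₁/√n₁ = 6.0/√95 = 0.6156; SE₂ = 7.3/√103 = 0.7193.
Independent samples, unequal variances: SE_diff = √(SE₁² + SE₂²) = √(0.37896336 + 0.51739249) = 0.9468.

0.947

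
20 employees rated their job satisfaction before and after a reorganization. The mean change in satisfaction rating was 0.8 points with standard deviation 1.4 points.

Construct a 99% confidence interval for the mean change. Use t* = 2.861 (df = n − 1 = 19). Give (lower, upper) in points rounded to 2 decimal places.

This is a matched-pairs design, so SE = s_d/√n = 1.4/√20 = 0.3130.
Margin = 2.861 × 0.3130 = 0.8955; the interval is 0.8 ± 0.8955 = (-0.10, 1.70).

(-0.10, 1.70)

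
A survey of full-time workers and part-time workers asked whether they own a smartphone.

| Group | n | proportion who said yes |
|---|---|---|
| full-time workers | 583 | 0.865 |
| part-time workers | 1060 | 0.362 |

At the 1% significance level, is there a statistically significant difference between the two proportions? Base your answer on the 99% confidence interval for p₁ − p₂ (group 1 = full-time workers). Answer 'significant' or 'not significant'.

significant

Each SE is √(p̂(1−p̂)/n): √(0.8650·0.1350/583) = 0.01415 and √(0.3620·0.6380/1060) = 0.01476.
SE(p̂₁ − p̂₂) = √(SE₁² + SE₂²) = √(0.0002002225 + 0.0002178576) = 0.02045, since the two samples are independent.
At 99% confidence z* = 2.576; margin = 2.576 × 0.02045 = 0.05268.
The difference is 0.8650 − 0.3620 = 0.5030, so the interval is 0.5030 ± 0.05268 = (0.45032, 0.55568).
The interval (0.45032, 0.55568) does not contain 0, so the difference is significant.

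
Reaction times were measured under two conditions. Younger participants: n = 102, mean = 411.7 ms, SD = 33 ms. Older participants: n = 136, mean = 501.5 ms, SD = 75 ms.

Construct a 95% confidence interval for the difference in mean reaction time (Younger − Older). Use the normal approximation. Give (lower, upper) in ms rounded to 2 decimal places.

(-103.94, -75.66)

SE₁ = s₁/√n₁ = 33/√102 = 3.2675; SE₂ = 75/√136 = 6.4312.
Independent samples, unequal variances: SE_diff = √(SE₁² + SE₂²) = √(10.67655625 + 41.36033344) = 7.2137.
z* = 1.960, so margin of error = 1.960 × 7.2137 = 14.1389.
Difference in means = 411.7 − 501.5 = -89.8000.
-89.8000 ± 14.1389 → (-103.94, -75.66).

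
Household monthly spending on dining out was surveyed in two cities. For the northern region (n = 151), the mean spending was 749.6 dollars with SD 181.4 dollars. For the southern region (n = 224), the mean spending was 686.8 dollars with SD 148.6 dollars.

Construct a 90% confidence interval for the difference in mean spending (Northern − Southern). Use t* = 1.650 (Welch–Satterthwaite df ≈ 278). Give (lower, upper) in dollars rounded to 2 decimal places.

(33.45, 92.15)

SE₁ = s₁/√n₁ = 181.4/√151 = 14.7621; SE₂ = 148.6/√224 = 9.9288.
Independent samples, unequal variances: SE_diff = √(SE₁² + SE₂²) = √(217.91959641 + 98.58106944) = 17.7905.
t* = 1.650, so margin of error = 1.650 × 17.7905 = 29.3543.
Difference in means = 749.6 − 686.8 = 62.8000.
62.8000 ± 29.3543 → (33.45, 92.15).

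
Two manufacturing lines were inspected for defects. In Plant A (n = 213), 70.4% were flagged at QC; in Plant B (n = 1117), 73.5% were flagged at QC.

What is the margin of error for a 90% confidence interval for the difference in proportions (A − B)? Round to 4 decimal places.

0.0559

SE₁ = √(p̂₁(1−p̂₁)/n₁) = √(0.7040·0.2960/213) = 0.03128; SE₂ = √(0.7350·0.2650/1117) = 0.01321.
Independent samples: SE of the difference = √(SE₁² + SE₂²) = √(0.0009784384 + 0.0001745041) = 0.03396.
z* for 90% confidence is 1.645, so the margin of error is 1.645 × 0.03396 = 0.05586.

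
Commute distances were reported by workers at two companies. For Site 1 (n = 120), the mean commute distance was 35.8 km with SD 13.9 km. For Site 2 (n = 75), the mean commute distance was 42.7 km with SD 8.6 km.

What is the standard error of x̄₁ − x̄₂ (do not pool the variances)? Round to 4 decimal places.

Per-group SEs: s₁/√n₁ = 13.9/√120 = 1.2689, s₂/√n₂ = 8.6/√75 = 0.9930.
Unpooled SE of the difference: √(1.61010721 + 0.986049) = 1.6113.

1.6113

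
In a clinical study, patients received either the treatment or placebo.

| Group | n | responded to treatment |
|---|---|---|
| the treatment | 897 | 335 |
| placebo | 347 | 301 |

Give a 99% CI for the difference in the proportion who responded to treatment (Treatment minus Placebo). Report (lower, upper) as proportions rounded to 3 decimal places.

Sample proportions: 335/897 = 0.3735, 301/347 = 0.8674.
Each SE is √(p̂(1−p̂)/n): √(0.3735·0.6265/897) = 0.01615 and √(0.8674·0.1326/347) = 0.01821.
SE(p̂₁ − p̂₂) = √(SE₁² + SE₂²) = √(0.0002608225 + 0.0003316041) = 0.02434, since the two samples are independent.
At 99% confidence z* = 2.576; margin = 2.576 × 0.02434 = 0.06270.
The difference is 0.3735 − 0.8674 = -0.4939, so the interval is -0.4939 ± 0.06270 = (-0.557, -0.431).

(-0.557, -0.431)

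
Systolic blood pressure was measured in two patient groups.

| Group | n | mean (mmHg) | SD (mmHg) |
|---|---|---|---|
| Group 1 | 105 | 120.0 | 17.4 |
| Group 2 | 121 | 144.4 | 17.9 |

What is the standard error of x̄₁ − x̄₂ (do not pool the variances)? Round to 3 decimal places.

2.352

Standard errors of each mean: 17.4/√105 = 1.6981 and 17.9/√121 = 1.6273.
SE(x̄₁ − x̄₂) = √(1.6981² + 1.6273²) = 2.3519 for independent samples with unequal variances.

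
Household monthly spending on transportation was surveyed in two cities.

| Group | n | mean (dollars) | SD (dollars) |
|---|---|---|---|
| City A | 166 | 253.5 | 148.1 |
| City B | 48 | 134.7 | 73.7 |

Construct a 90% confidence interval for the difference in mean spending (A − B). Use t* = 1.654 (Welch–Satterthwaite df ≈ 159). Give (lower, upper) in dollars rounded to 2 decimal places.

(92.90, 144.70)

Standard errors of each mean: 148.1/√166 = 11.4948 and 73.7/√48 = 10.6377.
SE(x̄₁ − x̄₂) = √(11.4948² + 10.6377²) = 15.6618 for independent samples with unequal variances.
With t* = 1.654, the margin is 1.654 × 15.6618 = 25.9046.
x̄₁ − x̄₂ = 253.5 − 134.7 = 118.8000; the interval is 118.8000 ± 25.9046 = (92.90, 144.70).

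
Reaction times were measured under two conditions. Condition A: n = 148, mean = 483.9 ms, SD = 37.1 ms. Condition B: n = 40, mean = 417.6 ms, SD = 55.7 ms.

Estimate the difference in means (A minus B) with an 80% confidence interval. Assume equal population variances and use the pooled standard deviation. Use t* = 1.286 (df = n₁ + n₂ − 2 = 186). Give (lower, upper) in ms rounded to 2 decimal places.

Pooled variance s_p² = [147·37.1² + 39·55.7²] / (148+40−2) = 1738.3300, so s_p = 41.6933.
SE_diff = s_p·√(1/n₁ + 1/n₂) = 41.6933·√(1/148 + 1/40) = 7.4299.
t* = 1.286; margin = 1.286 × 7.4299 = 9.5549.
Difference = 483.9 − 417.6 = 66.3000.
66.3000 ± 9.5549 → (56.75, 75.85).

(56.75, 75.85)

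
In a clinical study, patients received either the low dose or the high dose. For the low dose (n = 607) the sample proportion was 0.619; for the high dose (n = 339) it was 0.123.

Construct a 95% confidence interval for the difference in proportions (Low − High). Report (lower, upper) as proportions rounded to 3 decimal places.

Each SE is √(p̂(1−p̂)/n): √(0.6190·0.3810/607) = 0.01971 and √(0.1230·0.8770/339) = 0.01784.
SE(p̂₁ − p̂₂) = √(SE₁² + SE₂²) = √(0.0003884841 + 0.0003182656) = 0.02658, since the two samples are independent.
At 95% confidence z* = 1.960; margin = 1.960 × 0.02658 = 0.05210.
The difference is 0.6190 − 0.1230 = 0.4960, so the interval is 0.4960 ± 0.05210 = (0.444, 0.548).

(0.444, 0.548)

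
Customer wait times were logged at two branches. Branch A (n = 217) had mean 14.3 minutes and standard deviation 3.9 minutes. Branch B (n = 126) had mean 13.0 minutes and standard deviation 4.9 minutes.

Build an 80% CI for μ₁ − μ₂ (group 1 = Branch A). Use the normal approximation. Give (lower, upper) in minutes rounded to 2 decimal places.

SE₁ = s₁/√n₁ = 3.9/√217 = 0.2647; SE₂ = 4.9/√126 = 0.4365.
Independent samples, unequal variances: SE_diff = √(SE₁² + SE₂²) = √(0.07006609 + 0.19053225) = 0.5105.
z* = 1.282, so margin of error = 1.282 × 0.5105 = 0.6545.
Difference in means = 14.3 − 13.0 = 1.3000.
1.3000 ± 0.6545 → (0.65, 1.95).

(0.65, 1.95)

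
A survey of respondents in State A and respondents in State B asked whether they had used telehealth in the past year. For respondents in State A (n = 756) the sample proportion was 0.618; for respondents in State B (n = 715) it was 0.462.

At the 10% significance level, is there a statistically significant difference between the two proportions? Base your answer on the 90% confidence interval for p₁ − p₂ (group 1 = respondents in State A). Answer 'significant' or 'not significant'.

significant

Each SE is √(p̂(1−p̂)/n): √(0.6180·0.3820/756) = 0.01767 and √(0.4620·0.5380/715) = 0.01864.
SE(p̂₁ − p̂₂) = √(SE₁² + SE₂²) = √(0.0003122289 + 0.0003474496) = 0.02568, since the two samples are independent.
At 90% confidence z* = 1.645; margin = 1.645 × 0.02568 = 0.04224.
The difference is 0.6180 − 0.4620 = 0.1560, so the interval is 0.1560 ± 0.04224 = (0.11376, 0.19824).
The interval (0.11376, 0.19824) does not contain 0, so the difference is significant.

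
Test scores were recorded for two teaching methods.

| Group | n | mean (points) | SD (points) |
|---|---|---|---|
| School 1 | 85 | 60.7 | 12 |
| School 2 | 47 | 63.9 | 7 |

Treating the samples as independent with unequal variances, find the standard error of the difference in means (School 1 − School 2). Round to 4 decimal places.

Standard errors of each mean: 12/√85 = 1.3016 and 7/√47 = 1.0211.
SE(x̄₁ − x̄₂) = √(1.3016² + 1.0211²) = 1.6543 for independent samples with unequal variances.

1.6543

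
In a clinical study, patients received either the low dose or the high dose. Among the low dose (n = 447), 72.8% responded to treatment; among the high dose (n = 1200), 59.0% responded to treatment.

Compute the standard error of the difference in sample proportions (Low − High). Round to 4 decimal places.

Each SE is √(p̂(1−p̂)/n): √(0.7280·0.2720/447) = 0.02105 and √(0.5900·0.4100/1200) = 0.01420.
SE(p̂₁ − p̂₂) = √(SE₁² + SE₂²) = √(0.0004431025 + 0.00020164) = 0.02539, since the two samples are independent.

0.0254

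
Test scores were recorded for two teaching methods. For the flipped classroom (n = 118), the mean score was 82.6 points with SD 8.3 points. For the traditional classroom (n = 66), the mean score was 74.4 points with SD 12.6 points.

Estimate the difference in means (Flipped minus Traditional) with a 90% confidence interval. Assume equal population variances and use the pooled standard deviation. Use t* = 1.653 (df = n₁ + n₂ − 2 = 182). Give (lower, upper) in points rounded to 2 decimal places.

(5.65, 10.75)

Pooled variance s_p² = [117·8.3² + 65·12.6²] / (118+66−2) = 100.9864, so s_p = 10.0492.
SE_diff = s_p·√(1/n₁ + 1/n₂) = 10.0492·√(1/118 + 1/66) = 1.5446.
t* = 1.653; margin = 1.653 × 1.5446 = 2.5532.
Difference = 82.6 − 74.4 = 8.2000.
8.2000 ± 2.5532 → (5.65, 10.75).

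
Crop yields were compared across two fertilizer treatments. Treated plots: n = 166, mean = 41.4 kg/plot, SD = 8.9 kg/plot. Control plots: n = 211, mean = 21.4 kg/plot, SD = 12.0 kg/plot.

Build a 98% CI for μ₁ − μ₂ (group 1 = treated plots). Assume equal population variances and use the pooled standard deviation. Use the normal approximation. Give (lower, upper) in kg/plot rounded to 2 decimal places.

(17.41, 22.59)

s_p = √[((n₁−1)s₁² + (n₂−1)s₂²)/(n₁+n₂−2)] = √[(165·8.9² + 210·12.0²)/375] = 10.7467.
SE = 10.7467·√(1/166 + 1/211) = 1.1149.
With z* = 2.326, margin = 2.326 × 1.1149 = 2.5933.
x̄₁ − x̄₂ = 41.4 − 21.4 = 20.0000; interval 20.0000 ± 2.5933 = (17.41, 22.59).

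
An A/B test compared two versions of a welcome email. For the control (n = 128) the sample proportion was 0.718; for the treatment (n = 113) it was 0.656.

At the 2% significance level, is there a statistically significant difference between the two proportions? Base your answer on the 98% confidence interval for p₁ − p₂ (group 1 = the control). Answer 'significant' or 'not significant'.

not significant

SE₁ = √(p̂₁(1−p̂₁)/n₁) = √(0.7180·0.2820/128) = 0.03977; SE₂ = √(0.6560·0.3440/113) = 0.04469.
Independent samples: SE of the difference = √(SE₁² + SE₂²) = √(0.0015816529 + 0.0019971961) = 0.05982.
z* for 98% confidence is 2.326, so the margin of error is 2.326 × 0.05982 = 0.13914.
Point estimate p̂₁ − p̂₂ = 0.7180 − 0.6560 = 0.0620.
0.0620 ± 0.13914 → (-0.07714, 0.20114).
The interval (-0.07714, 0.20114) contains 0, so the difference is not significant.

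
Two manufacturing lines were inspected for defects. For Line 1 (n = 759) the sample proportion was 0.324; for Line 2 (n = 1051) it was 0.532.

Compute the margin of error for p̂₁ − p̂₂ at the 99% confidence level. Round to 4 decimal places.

0.0590

Each SE is √(p̂(1−p̂)/n): √(0.3240·0.6760/759) = 0.01699 and √(0.5320·0.4680/1051) = 0.01539.
SE(p̂₁ − p̂₂) = √(SE₁² + SE₂²) = √(0.0002886601 + 0.0002368521) = 0.02292, since the two samples are independent.
At 99% confidence z* = 2.576; margin = 2.576 × 0.02292 = 0.05904.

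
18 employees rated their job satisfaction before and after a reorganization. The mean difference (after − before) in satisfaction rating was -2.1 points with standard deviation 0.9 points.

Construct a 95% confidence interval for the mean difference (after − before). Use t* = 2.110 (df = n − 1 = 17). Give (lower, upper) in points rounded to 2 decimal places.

(-2.55, -1.65)

This is a matched-pairs design, so SE = s_d/√n = 0.9/√18 = 0.2121.
Margin = 2.110 × 0.2121 = 0.4475; the interval is -2.1 ± 0.4475 = (-2.55, -1.65).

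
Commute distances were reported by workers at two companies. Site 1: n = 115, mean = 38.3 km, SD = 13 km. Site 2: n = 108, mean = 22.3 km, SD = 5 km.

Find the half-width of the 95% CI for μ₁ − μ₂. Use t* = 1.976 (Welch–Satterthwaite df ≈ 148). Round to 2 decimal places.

2.58

Per-group SEs: s₁/√n₁ = 13/√115 = 1.2123, s₂/√n₂ = 5/√108 = 0.4811.
Unpooled SE of the difference: √(1.46967129 + 0.23145721) = 1.3043.
Margin of error = t* · SE = 1.976 × 1.3043 = 2.5773.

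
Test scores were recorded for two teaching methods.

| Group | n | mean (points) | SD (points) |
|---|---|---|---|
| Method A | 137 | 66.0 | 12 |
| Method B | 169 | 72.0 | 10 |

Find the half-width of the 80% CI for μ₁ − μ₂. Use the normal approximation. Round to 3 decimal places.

1.643

SE₁ = s₁/√n₁ = 12/√137 = 1.0252; SE₂ = 10/√169 = 0.7692.
Independent samples, unequal variances: SE_diff = √(SE₁² + SE₂²) = √(1.05103504 + 0.59166864) = 1.2817.
z* = 1.282, so margin of error = 1.282 × 1.2817 = 1.6431.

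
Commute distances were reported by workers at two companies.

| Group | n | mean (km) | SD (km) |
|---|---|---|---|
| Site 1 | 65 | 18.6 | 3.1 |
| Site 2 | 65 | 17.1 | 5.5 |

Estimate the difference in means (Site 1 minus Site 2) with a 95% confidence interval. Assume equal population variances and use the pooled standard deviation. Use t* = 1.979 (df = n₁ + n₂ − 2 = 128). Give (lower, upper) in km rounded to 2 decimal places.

(-0.05, 3.05)

Pooled variance s_p² = [64·3.1² + 64·5.5²] / (65+65−2) = 19.9300, so s_p = 4.4643.
SE_diff = s_p·√(1/n₁ + 1/n₂) = 4.4643·√(1/65 + 1/65) = 0.7831.
t* = 1.979; margin = 1.979 × 0.7831 = 1.5498.
Difference = 18.6 − 17.1 = 1.5000.
1.5000 ± 1.5498 → (-0.05, 3.05).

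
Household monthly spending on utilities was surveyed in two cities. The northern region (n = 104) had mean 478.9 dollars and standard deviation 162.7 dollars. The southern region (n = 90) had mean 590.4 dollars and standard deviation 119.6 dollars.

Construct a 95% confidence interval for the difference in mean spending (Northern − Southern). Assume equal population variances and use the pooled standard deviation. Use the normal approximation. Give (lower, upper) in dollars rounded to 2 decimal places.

(-152.23, -70.77)

s_p = √[((n₁−1)s₁² + (n₂−1)s₂²)/(n₁+n₂−2)] = √[(103·162.7² + 89·119.6²)/192] = 144.3306.
SE = 144.3306·√(1/104 + 1/90) = 20.7788.
With z* = 1.960, margin = 1.960 × 20.7788 = 40.7264.
x̄₁ − x̄₂ = 478.9 − 590.4 = -111.5000; interval -111.5000 ± 40.7264 = (-152.23, -70.77).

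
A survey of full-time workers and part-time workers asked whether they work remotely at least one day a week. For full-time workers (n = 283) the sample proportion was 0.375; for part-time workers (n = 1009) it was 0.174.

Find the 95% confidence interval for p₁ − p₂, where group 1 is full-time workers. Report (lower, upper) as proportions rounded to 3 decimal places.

(0.140, 0.262)

Each SE is √(p̂(1−p̂)/n): √(0.3750·0.6250/283) = 0.02878 and √(0.1740·0.8260/1009) = 0.01193.
SE(p̂₁ − p̂₂) = √(SE₁² + SE₂²) = √(0.0008282884 + 0.0001423249) = 0.03115, since the two samples are independent.
At 95% confidence z* = 1.960; margin = 1.960 × 0.03115 = 0.06105.
The difference is 0.3750 − 0.1740 = 0.2010, so the interval is 0.2010 ± 0.06105 = (0.140, 0.262).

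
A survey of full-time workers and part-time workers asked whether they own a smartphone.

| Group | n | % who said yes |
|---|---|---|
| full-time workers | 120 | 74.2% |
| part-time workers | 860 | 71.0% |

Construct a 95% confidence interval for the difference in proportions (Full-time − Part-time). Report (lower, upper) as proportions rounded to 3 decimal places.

(-0.052, 0.116)

Each SE is √(p̂(1−p̂)/n): √(0.7420·0.2580/120) = 0.03994 and √(0.7100·0.2900/860) = 0.01547.
SE(p̂₁ − p̂₂) = √(SE₁² + SE₂²) = √(0.0015952036 + 0.0002393209) = 0.04283, since the two samples are independent.
At 95% confidence z* = 1.960; margin = 1.960 × 0.04283 = 0.08395.
The difference is 0.7420 − 0.7100 = 0.0320, so the interval is 0.0320 ± 0.08395 = (-0.052, 0.116).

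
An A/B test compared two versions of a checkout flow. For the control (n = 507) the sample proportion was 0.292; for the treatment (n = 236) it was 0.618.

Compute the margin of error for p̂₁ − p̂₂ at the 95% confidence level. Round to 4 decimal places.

0.0735

SE₁ = √(p̂₁(1−p̂₁)/n₁) = √(0.2920·0.7080/507) = 0.02019; SE₂ = √(0.6180·0.3820/236) = 0.03163.
Independent samples: SE of the difference = √(SE₁² + SE₂²) = √(0.0004076361 + 0.0010004569) = 0.03752.
z* for 95% confidence is 1.960, so the margin of error is 1.960 × 0.03752 = 0.07354.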